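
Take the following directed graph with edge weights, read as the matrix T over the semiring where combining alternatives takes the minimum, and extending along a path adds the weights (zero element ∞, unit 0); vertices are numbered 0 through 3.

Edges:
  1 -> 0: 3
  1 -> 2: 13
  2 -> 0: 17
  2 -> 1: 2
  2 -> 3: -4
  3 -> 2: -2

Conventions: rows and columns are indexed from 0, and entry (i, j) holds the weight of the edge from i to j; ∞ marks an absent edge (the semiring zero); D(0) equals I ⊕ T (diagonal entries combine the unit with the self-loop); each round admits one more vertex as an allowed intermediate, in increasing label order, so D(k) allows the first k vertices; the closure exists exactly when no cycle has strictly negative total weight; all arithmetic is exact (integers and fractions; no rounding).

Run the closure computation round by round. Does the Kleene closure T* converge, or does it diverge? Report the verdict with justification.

D(0):
  [0, ∞, ∞, ∞]
  [3, 0, 13, ∞]
  [17, 2, 0, -4]
  [∞, ∞, -2, 0]
D(1):
  [0, ∞, ∞, ∞]
  [3, 0, 13, ∞]
  [17, 2, 0, -4]
  [∞, ∞, -2, 0]
D(2):
  [0, ∞, ∞, ∞]
  [3, 0, 13, ∞]
  [5, 2, 0, -4]
  [∞, ∞, -2, 0]
Detection: at round 3, diagonal entry (3, 3) turns strictly negative.
Key observation: the cycle 3->2->3 has total weight (-2) + (-4), which is strictly negative.
Answer: DIVERGES — negative cycle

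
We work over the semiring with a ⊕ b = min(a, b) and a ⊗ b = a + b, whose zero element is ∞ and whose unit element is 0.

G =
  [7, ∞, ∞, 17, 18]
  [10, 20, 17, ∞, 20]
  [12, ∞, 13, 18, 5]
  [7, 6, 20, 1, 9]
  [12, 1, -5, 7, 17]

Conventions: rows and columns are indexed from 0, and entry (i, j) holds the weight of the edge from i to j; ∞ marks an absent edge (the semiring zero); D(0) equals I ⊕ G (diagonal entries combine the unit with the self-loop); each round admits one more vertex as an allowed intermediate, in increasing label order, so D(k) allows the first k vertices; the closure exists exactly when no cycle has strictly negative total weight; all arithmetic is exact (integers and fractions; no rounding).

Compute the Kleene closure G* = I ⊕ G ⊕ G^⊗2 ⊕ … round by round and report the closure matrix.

D(0):
  [0, ∞, ∞, 17, 18]
  [10, 0, 17, ∞, 20]
  [12, ∞, 0, 18, 5]
  [7, 6, 20, 0, 9]
  [12, 1, -5, 7, 0]
D(1):
  [0, ∞, ∞, 17, 18]
  [10, 0, 17, 27, 20]
  [12, ∞, 0, 18, 5]
  [7, 6, 20, 0, 9]
  [12, 1, -5, 7, 0]
D(2):
  [0, ∞, ∞, 17, 18]
  [10, 0, 17, 27, 20]
  [12, ∞, 0, 18, 5]
  [7, 6, 20, 0, 9]
  [11, 1, -5, 7, 0]
D(3):
  [0, ∞, ∞, 17, 18]
  [10, 0, 17, 27, 20]
  [12, ∞, 0, 18, 5]
  [7, 6, 20, 0, 9]
  [7, 1, -5, 7, 0]
D(4):
  [0, 23, 37, 17, 18]
  [10, 0, 17, 27, 20]
  [12, 24, 0, 18, 5]
  [7, 6, 20, 0, 9]
  [7, 1, -5, 7, 0]
D(5):
  [0, 19, 13, 17, 18]
  [10, 0, 15, 27, 20]
  [12, 6, 0, 12, 5]
  [7, 6, 4, 0, 9]
  [7, 1, -5, 7, 0]
Answer: G* = [[0, 19, 13, 17, 18], [10, 0, 15, 27, 20], [12, 6, 0, 12, 5], [7, 6, 4, 0, 9], [7, 1, -5, 7, 0]]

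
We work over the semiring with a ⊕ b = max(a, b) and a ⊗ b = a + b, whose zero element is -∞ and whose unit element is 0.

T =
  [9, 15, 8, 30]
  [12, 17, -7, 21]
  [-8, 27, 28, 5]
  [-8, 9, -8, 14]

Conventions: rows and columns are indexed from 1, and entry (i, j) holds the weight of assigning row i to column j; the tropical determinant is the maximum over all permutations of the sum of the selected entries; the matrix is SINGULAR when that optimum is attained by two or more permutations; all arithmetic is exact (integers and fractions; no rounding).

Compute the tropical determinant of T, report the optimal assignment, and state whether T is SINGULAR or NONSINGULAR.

σ = (1, 2, 3, 4): 9 + 17 + 28 + 14 = 68
σ = (1, 2, 4, 3): 9 + 17 + 5 + (-8) = 23
σ = (1, 3, 2, 4): 9 + (-7) + 27 + 14 = 43
σ = (1, 3, 4, 2): 9 + (-7) + 5 + 9 = 16
σ = (1, 4, 2, 3): 9 + 21 + 27 + (-8) = 49
σ = (1, 4, 3, 2): 9 + 21 + 28 + 9 = 67
σ = (2, 1, 3, 4): 15 + 12 + 28 + 14 = 69
σ = (2, 1, 4, 3): 15 + 12 + 5 + (-8) = 24
σ = (2, 3, 1, 4): 15 + (-7) + (-8) + 14 = 14
σ = (2, 3, 4, 1): 15 + (-7) + 5 + (-8) = 5
σ = (2, 4, 1, 3): 15 + 21 + (-8) + (-8) = 20
σ = (2, 4, 3, 1): 15 + 21 + 28 + (-8) = 56
σ = (3, 1, 2, 4): 8 + 12 + 27 + 14 = 61
σ = (3, 1, 4, 2): 8 + 12 + 5 + 9 = 34
σ = (3, 2, 1, 4): 8 + 17 + (-8) + 14 = 31
σ = (3, 2, 4, 1): 8 + 17 + 5 + (-8) = 22
σ = (3, 4, 1, 2): 8 + 21 + (-8) + 9 = 30
σ = (3, 4, 2, 1): 8 + 21 + 27 + (-8) = 48
σ = (4, 1, 2, 3): 30 + 12 + 27 + (-8) = 61
σ = (4, 1, 3, 2): 30 + 12 + 28 + 9 = 79
σ = (4, 2, 1, 3): 30 + 17 + (-8) + (-8) = 31
σ = (4, 2, 3, 1): 30 + 17 + 28 + (-8) = 67
σ = (4, 3, 1, 2): 30 + (-7) + (-8) + 9 = 24
σ = (4, 3, 2, 1): 30 + (-7) + 27 + (-8) = 42
Optimal value attained by: σ = (4, 1, 3, 2).
Answer: det⊕(T) = 79; verdict: NONSINGULAR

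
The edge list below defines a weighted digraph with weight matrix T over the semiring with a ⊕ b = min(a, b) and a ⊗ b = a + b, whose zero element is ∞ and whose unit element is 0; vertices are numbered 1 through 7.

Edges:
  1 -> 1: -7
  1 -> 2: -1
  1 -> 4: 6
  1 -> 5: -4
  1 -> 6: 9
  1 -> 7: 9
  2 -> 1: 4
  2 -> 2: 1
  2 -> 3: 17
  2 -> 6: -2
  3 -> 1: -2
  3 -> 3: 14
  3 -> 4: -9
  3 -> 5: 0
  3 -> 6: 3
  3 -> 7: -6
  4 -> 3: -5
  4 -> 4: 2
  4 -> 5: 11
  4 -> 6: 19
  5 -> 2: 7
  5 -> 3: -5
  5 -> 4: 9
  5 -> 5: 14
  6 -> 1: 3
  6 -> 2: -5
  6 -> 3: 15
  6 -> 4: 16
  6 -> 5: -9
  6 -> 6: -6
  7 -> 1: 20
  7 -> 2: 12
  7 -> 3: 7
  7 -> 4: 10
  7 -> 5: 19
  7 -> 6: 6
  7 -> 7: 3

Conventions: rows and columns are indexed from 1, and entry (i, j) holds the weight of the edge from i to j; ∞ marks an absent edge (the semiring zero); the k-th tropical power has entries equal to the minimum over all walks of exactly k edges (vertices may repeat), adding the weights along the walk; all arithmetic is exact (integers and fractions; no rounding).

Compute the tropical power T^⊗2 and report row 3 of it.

T^⊗2:
  [-14, -8, -9, -1, -11, -3, 2]
  [-3, -7, 13, 8, -11, -8, 11]
  [-9, -3, -14, -7, -6, -3, -3]
  [-7, 14, -3, -14, -5, -2, -11]
  [-7, 8, 4, -14, -5, -2, -11]
  [-4, -11, -14, 0, -15, -12, 9]
  [5, 1, 5, -2, -3, 0, 1]
Answer: row 3 of T^⊗2 = [-9, -3, -14, -7, -6, -3, -3]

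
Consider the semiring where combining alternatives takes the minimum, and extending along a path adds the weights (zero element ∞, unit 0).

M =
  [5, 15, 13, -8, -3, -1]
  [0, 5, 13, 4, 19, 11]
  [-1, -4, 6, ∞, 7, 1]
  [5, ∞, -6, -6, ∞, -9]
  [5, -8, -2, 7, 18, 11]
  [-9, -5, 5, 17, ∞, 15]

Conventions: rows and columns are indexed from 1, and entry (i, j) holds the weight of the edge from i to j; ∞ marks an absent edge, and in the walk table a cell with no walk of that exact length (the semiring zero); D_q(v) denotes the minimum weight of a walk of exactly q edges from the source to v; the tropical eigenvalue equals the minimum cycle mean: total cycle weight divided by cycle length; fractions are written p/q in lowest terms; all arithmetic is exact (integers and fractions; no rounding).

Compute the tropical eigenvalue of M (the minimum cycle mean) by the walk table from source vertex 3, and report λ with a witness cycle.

q=0: [∞, ∞, 0, ∞, ∞, ∞]
q=1: [-1, -4, 6, ∞, 7, 1]
q=2: [-8, -4, 5, -9, -4, -2]
q=3: [-11, -12, -15, -16, -11, -18]
q=4: [-27, -23, -22, -22, -14, -25]
q=5: [-34, -30, -28, -35, -30, -31]
q=6: [-40, -38, -41, -42, -37, -44]
Optimal cycle mean attained by: cycle 1->4->6->1, total (-8) + (-9) + (-9), length 3.
Answer: λ = -26/3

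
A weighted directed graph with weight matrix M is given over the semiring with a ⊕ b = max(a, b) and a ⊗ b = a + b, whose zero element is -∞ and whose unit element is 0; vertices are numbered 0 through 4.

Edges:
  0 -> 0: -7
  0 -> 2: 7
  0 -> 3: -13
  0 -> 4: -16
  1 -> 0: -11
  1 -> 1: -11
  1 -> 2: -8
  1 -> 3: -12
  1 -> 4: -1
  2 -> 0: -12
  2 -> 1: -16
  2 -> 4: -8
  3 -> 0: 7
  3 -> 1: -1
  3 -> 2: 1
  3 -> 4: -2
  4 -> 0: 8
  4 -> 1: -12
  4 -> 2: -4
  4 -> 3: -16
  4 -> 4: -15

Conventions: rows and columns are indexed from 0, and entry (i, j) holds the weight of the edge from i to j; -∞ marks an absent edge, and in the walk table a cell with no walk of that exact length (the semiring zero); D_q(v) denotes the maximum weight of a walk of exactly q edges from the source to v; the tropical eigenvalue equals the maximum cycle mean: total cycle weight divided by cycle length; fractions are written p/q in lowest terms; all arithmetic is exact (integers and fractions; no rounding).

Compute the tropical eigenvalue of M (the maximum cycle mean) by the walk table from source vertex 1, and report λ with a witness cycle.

q=0: [-∞, 0, -∞, -∞, -∞]
q=1: [-11, -11, -8, -12, -1]
q=2: [7, -13, -4, -17, -12]
q=3: [0, -18, 14, -6, -9]
q=4: [2, -2, 7, -13, 6]
q=5: [14, -6, 9, -10, -1]
Optimal cycle mean attained by: cycle 0->2->4->0, total 7 + (-8) + 8, length 3.
Answer: λ = 7/3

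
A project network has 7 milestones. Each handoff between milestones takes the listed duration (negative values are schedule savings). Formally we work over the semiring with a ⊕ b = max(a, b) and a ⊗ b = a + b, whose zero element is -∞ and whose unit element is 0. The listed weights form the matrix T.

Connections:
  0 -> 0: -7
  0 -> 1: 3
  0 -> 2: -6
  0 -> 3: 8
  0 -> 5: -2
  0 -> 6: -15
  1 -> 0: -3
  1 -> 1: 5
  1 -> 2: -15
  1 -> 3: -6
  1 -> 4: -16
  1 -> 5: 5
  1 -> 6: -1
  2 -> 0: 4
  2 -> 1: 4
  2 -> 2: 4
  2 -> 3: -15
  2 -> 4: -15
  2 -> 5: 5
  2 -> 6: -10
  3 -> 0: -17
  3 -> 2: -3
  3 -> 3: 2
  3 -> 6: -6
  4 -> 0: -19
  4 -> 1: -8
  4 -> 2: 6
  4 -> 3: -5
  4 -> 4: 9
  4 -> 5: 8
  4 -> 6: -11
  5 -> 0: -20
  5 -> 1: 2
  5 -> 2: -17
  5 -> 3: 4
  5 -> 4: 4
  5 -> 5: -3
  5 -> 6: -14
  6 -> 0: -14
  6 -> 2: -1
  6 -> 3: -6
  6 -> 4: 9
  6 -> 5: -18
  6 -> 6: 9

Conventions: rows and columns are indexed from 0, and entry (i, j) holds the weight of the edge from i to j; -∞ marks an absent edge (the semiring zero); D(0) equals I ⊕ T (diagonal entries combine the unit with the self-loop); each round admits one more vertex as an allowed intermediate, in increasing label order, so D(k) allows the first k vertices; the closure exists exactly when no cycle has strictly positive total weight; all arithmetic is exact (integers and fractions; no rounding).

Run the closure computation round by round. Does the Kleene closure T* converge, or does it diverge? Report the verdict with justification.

Detection: at round 0, diagonal entry (1, 1) turns strictly positive.
Key observation: the cycle 1->1 has total weight 5, which is strictly positive.
Answer: DIVERGES — positive cycle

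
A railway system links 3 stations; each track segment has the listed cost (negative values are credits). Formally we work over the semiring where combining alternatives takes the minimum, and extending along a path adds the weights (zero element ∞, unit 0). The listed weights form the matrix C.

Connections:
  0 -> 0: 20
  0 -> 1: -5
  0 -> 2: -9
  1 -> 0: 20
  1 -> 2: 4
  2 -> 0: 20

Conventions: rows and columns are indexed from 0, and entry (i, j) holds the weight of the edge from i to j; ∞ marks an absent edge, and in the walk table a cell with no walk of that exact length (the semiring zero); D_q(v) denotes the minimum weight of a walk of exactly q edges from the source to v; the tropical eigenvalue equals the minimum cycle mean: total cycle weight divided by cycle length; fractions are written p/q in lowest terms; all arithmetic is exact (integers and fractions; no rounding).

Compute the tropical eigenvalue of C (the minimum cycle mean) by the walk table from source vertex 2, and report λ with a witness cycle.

q=0: [∞, ∞, 0]
q=1: [20, ∞, ∞]
q=2: [40, 15, 11]
q=3: [31, 35, 19]
Optimal cycle mean attained by: cycle 0->2->0, total (-9) + 20, length 2.
Answer: λ = 11/2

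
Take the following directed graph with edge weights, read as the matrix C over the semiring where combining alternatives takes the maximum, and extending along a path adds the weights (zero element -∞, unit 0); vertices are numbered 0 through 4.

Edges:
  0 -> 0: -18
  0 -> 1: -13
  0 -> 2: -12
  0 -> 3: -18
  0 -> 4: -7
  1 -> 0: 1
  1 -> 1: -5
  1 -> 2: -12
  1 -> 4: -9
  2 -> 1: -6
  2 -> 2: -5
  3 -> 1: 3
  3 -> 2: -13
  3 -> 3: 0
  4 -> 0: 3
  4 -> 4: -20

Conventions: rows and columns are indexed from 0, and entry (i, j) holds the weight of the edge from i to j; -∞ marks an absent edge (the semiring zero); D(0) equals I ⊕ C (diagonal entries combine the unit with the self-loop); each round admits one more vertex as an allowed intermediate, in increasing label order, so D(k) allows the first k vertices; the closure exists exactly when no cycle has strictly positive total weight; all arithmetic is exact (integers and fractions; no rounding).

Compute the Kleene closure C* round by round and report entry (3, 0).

D(0):
  [0, -13, -12, -18, -7]
  [1, 0, -12, -∞, -9]
  [-∞, -6, 0, -∞, -∞]
  [-∞, 3, -13, 0, -∞]
  [3, -∞, -∞, -∞, 0]
D(1):
  [0, -13, -12, -18, -7]
  [1, 0, -11, -17, -6]
  [-∞, -6, 0, -∞, -∞]
  [-∞, 3, -13, 0, -∞]
  [3, -10, -9, -15, 0]
D(2):
  [0, -13, -12, -18, -7]
  [1, 0, -11, -17, -6]
  [-5, -6, 0, -23, -12]
  [4, 3, -8, 0, -3]
  [3, -10, -9, -15, 0]
D(3):
  [0, -13, -12, -18, -7]
  [1, 0, -11, -17, -6]
  [-5, -6, 0, -23, -12]
  [4, 3, -8, 0, -3]
  [3, -10, -9, -15, 0]
D(4):
  [0, -13, -12, -18, -7]
  [1, 0, -11, -17, -6]
  [-5, -6, 0, -23, -12]
  [4, 3, -8, 0, -3]
  [3, -10, -9, -15, 0]
D(5):
  [0, -13, -12, -18, -7]
  [1, 0, -11, -17, -6]
  [-5, -6, 0, -23, -12]
  [4, 3, -8, 0, -3]
  [3, -10, -9, -15, 0]
Answer: C*[3][0] = 4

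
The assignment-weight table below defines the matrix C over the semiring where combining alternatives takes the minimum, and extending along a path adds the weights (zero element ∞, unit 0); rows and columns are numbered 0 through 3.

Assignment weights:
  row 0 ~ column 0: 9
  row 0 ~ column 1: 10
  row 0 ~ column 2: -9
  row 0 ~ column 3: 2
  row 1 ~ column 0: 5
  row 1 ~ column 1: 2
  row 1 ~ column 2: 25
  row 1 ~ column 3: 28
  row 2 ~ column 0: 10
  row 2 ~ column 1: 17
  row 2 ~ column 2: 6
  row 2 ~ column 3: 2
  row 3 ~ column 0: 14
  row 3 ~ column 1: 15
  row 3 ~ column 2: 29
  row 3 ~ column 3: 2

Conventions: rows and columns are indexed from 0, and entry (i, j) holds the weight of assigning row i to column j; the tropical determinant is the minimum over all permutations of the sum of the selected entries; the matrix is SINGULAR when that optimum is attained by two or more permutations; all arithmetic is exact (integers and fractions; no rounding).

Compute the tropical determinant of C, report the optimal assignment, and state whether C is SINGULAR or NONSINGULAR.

σ = (0, 1, 2, 3): 9 + 2 + 6 + 2 = 19
σ = (0, 1, 3, 2): 9 + 2 + 2 + 29 = 42
σ = (0, 2, 1, 3): 9 + 25 + 17 + 2 = 53
σ = (0, 2, 3, 1): 9 + 25 + 2 + 15 = 51
σ = (0, 3, 1, 2): 9 + 28 + 17 + 29 = 83
σ = (0, 3, 2, 1): 9 + 28 + 6 + 15 = 58
σ = (1, 0, 2, 3): 10 + 5 + 6 + 2 = 23
σ = (1, 0, 3, 2): 10 + 5 + 2 + 29 = 46
σ = (1, 2, 0, 3): 10 + 25 + 10 + 2 = 47
σ = (1, 2, 3, 0): 10 + 25 + 2 + 14 = 51
σ = (1, 3, 0, 2): 10 + 28 + 10 + 29 = 77
σ = (1, 3, 2, 0): 10 + 28 + 6 + 14 = 58
σ = (2, 0, 1, 3): (-9) + 5 + 17 + 2 = 15
σ = (2, 0, 3, 1): (-9) + 5 + 2 + 15 = 13
σ = (2, 1, 0, 3): (-9) + 2 + 10 + 2 = 5
σ = (2, 1, 3, 0): (-9) + 2 + 2 + 14 = 9
σ = (2, 3, 0, 1): (-9) + 28 + 10 + 15 = 44
σ = (2, 3, 1, 0): (-9) + 28 + 17 + 14 = 50
σ = (3, 0, 1, 2): 2 + 5 + 17 + 29 = 53
σ = (3, 0, 2, 1): 2 + 5 + 6 + 15 = 28
σ = (3, 1, 0, 2): 2 + 2 + 10 + 29 = 43
σ = (3, 1, 2, 0): 2 + 2 + 6 + 14 = 24
σ = (3, 2, 0, 1): 2 + 25 + 10 + 15 = 52
σ = (3, 2, 1, 0): 2 + 25 + 17 + 14 = 58
Optimal value attained by: σ = (2, 1, 0, 3).
Answer: det⊕(C) = 5; verdict: NONSINGULAR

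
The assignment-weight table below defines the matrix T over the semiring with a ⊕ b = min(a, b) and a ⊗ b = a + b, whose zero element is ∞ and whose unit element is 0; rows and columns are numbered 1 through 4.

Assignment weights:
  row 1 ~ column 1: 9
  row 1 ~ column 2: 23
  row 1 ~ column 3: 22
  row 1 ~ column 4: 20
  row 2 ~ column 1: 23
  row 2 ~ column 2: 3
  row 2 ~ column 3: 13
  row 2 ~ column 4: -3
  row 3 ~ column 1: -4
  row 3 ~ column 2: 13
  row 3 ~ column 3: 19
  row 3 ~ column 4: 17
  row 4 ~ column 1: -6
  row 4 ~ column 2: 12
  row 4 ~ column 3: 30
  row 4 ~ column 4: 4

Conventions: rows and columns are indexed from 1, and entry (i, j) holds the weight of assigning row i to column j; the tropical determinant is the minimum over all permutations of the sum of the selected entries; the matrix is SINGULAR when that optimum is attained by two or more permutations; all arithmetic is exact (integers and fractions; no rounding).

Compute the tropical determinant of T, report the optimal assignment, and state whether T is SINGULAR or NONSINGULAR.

σ = (1, 2, 3, 4): 9 + 3 + 19 + 4 = 35
σ = (1, 2, 4, 3): 9 + 3 + 17 + 30 = 59
σ = (1, 3, 2, 4): 9 + 13 + 13 + 4 = 39
σ = (1, 3, 4, 2): 9 + 13 + 17 + 12 = 51
σ = (1, 4, 2, 3): 9 + (-3) + 13 + 30 = 49
σ = (1, 4, 3, 2): 9 + (-3) + 19 + 12 = 37
σ = (2, 1, 3, 4): 23 + 23 + 19 + 4 = 69
σ = (2, 1, 4, 3): 23 + 23 + 17 + 30 = 93
σ = (2, 3, 1, 4): 23 + 13 + (-4) + 4 = 36
σ = (2, 3, 4, 1): 23 + 13 + 17 + (-6) = 47
σ = (2, 4, 1, 3): 23 + (-3) + (-4) + 30 = 46
σ = (2, 4, 3, 1): 23 + (-3) + 19 + (-6) = 33
σ = (3, 1, 2, 4): 22 + 23 + 13 + 4 = 62
σ = (3, 1, 4, 2): 22 + 23 + 17 + 12 = 74
σ = (3, 2, 1, 4): 22 + 3 + (-4) + 4 = 25
σ = (3, 2, 4, 1): 22 + 3 + 17 + (-6) = 36
σ = (3, 4, 1, 2): 22 + (-3) + (-4) + 12 = 27
σ = (3, 4, 2, 1): 22 + (-3) + 13 + (-6) = 26
σ = (4, 1, 2, 3): 20 + 23 + 13 + 30 = 86
σ = (4, 1, 3, 2): 20 + 23 + 19 + 12 = 74
σ = (4, 2, 1, 3): 20 + 3 + (-4) + 30 = 49
σ = (4, 2, 3, 1): 20 + 3 + 19 + (-6) = 36
σ = (4, 3, 1, 2): 20 + 13 + (-4) + 12 = 41
σ = (4, 3, 2, 1): 20 + 13 + 13 + (-6) = 40
Optimal value attained by: σ = (3, 2, 1, 4).
Answer: det⊕(T) = 25; verdict: NONSINGULAR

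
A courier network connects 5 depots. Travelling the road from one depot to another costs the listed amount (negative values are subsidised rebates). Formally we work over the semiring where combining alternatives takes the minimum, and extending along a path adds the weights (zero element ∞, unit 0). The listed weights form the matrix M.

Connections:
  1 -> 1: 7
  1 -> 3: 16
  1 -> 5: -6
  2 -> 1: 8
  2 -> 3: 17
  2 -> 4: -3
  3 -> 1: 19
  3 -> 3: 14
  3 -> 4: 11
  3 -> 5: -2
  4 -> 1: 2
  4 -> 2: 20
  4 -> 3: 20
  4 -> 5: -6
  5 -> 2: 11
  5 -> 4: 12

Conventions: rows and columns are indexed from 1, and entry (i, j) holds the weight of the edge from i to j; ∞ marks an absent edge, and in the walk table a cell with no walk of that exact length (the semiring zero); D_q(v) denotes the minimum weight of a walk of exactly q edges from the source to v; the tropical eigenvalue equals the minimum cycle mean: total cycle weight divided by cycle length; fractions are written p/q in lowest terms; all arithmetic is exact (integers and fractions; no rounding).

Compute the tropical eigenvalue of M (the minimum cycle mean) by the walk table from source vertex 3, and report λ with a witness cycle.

q=0: [∞, ∞, 0, ∞, ∞]
q=1: [19, ∞, 14, 11, -2]
q=2: [13, 9, 28, 10, 5]
q=3: [12, 16, 26, 6, 4]
q=4: [8, 15, 26, 13, 0]
q=5: [15, 11, 24, 12, 2]
Optimal cycle mean attained by: cycle 2->4->5->2, total (-3) + (-6) + 11, length 3.
Answer: λ = 2/3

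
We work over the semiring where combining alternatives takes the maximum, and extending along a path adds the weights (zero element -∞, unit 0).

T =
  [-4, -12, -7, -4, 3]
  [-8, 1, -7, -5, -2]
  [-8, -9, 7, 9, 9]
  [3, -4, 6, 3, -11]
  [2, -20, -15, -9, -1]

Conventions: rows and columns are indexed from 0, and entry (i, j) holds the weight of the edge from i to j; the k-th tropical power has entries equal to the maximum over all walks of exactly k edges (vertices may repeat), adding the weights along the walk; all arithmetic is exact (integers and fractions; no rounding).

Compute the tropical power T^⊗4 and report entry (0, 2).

T^⊗2:
  [5, -8, 2, 2, 2]
  [0, 2, 1, 2, 2]
  [12, 5, 15, 16, 16]
  [6, -1, 13, 15, 15]
  [1, -10, -3, -2, 5]
T^⊗3:
  [5, -2, 9, 11, 11]
  [5, 3, 8, 10, 10]
  [19, 12, 22, 24, 24]
  [18, 11, 21, 22, 22]
  [7, -6, 4, 6, 6]
T^⊗4:
  [14, 7, 17, 18, 18]
  [13, 6, 16, 17, 17]
  [27, 20, 30, 31, 31]
  [25, 18, 28, 30, 30]
  [9, 2, 12, 13, 13]
Key observation: the optimum is the walk 0->3->2->3->2, with weight (-4) + 6 + 9 + 6 = 17.
Optimal value attained by: walk 0->3->2->3->2.
Answer: (T^⊗4)[0][2] = 17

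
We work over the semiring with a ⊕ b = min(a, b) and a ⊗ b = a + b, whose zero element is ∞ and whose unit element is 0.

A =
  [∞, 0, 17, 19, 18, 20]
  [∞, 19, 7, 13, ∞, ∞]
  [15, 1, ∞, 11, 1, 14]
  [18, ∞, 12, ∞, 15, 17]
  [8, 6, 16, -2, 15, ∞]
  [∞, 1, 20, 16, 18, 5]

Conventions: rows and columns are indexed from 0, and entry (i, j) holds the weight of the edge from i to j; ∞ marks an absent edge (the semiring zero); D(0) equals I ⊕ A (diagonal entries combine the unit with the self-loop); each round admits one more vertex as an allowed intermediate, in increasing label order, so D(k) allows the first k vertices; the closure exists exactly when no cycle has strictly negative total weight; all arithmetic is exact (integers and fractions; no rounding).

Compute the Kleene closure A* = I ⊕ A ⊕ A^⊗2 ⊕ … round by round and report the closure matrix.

D(0):
  [0, 0, 17, 19, 18, 20]
  [∞, 0, 7, 13, ∞, ∞]
  [15, 1, 0, 11, 1, 14]
  [18, ∞, 12, 0, 15, 17]
  [8, 6, 16, -2, 0, ∞]
  [∞, 1, 20, 16, 18, 0]
D(1):
  [0, 0, 17, 19, 18, 20]
  [∞, 0, 7, 13, ∞, ∞]
  [15, 1, 0, 11, 1, 14]
  [18, 18, 12, 0, 15, 17]
  [8, 6, 16, -2, 0, 28]
  [∞, 1, 20, 16, 18, 0]
D(2):
  [0, 0, 7, 13, 18, 20]
  [∞, 0, 7, 13, ∞, ∞]
  [15, 1, 0, 11, 1, 14]
  [18, 18, 12, 0, 15, 17]
  [8, 6, 13, -2, 0, 28]
  [∞, 1, 8, 14, 18, 0]
D(3):
  [0, 0, 7, 13, 8, 20]
  [22, 0, 7, 13, 8, 21]
  [15, 1, 0, 11, 1, 14]
  [18, 13, 12, 0, 13, 17]
  [8, 6, 13, -2, 0, 27]
  [23, 1, 8, 14, 9, 0]
D(4):
  [0, 0, 7, 13, 8, 20]
  [22, 0, 7, 13, 8, 21]
  [15, 1, 0, 11, 1, 14]
  [18, 13, 12, 0, 13, 17]
  [8, 6, 10, -2, 0, 15]
  [23, 1, 8, 14, 9, 0]
D(5):
  [0, 0, 7, 6, 8, 20]
  [16, 0, 7, 6, 8, 21]
  [9, 1, 0, -1, 1, 14]
  [18, 13, 12, 0, 13, 17]
  [8, 6, 10, -2, 0, 15]
  [17, 1, 8, 7, 9, 0]
D(6):
  [0, 0, 7, 6, 8, 20]
  [16, 0, 7, 6, 8, 21]
  [9, 1, 0, -1, 1, 14]
  [18, 13, 12, 0, 13, 17]
  [8, 6, 10, -2, 0, 15]
  [17, 1, 8, 7, 9, 0]
Answer: A* = [[0, 0, 7, 6, 8, 20], [16, 0, 7, 6, 8, 21], [9, 1, 0, -1, 1, 14], [18, 13, 12, 0, 13, 17], [8, 6, 10, -2, 0, 15], [17, 1, 8, 7, 9, 0]]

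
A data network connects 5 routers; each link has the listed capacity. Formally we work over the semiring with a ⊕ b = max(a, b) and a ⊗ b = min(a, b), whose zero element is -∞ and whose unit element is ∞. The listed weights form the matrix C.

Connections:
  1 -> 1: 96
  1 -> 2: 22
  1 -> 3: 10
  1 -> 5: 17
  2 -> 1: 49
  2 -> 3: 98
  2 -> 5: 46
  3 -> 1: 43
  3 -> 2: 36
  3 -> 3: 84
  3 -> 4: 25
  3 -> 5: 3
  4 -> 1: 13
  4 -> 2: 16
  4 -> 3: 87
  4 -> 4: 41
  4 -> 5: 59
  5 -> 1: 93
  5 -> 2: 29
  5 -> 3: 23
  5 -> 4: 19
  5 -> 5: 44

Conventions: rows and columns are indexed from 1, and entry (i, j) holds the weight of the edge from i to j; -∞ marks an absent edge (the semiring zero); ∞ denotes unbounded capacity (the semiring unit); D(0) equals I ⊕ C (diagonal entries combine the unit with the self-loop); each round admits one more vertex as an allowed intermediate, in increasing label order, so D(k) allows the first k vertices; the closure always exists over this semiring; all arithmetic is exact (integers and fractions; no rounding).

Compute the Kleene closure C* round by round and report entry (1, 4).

D(0):
  [∞, 22, 10, -∞, 17]
  [49, ∞, 98, -∞, 46]
  [43, 36, ∞, 25, 3]
  [13, 16, 87, ∞, 59]
  [93, 29, 23, 19, ∞]
D(1):
  [∞, 22, 10, -∞, 17]
  [49, ∞, 98, -∞, 46]
  [43, 36, ∞, 25, 17]
  [13, 16, 87, ∞, 59]
  [93, 29, 23, 19, ∞]
D(2):
  [∞, 22, 22, -∞, 22]
  [49, ∞, 98, -∞, 46]
  [43, 36, ∞, 25, 36]
  [16, 16, 87, ∞, 59]
  [93, 29, 29, 19, ∞]
D(3):
  [∞, 22, 22, 22, 22]
  [49, ∞, 98, 25, 46]
  [43, 36, ∞, 25, 36]
  [43, 36, 87, ∞, 59]
  [93, 29, 29, 25, ∞]
D(4):
  [∞, 22, 22, 22, 22]
  [49, ∞, 98, 25, 46]
  [43, 36, ∞, 25, 36]
  [43, 36, 87, ∞, 59]
  [93, 29, 29, 25, ∞]
D(5):
  [∞, 22, 22, 22, 22]
  [49, ∞, 98, 25, 46]
  [43, 36, ∞, 25, 36]
  [59, 36, 87, ∞, 59]
  [93, 29, 29, 25, ∞]
Answer: C*[1][4] = 22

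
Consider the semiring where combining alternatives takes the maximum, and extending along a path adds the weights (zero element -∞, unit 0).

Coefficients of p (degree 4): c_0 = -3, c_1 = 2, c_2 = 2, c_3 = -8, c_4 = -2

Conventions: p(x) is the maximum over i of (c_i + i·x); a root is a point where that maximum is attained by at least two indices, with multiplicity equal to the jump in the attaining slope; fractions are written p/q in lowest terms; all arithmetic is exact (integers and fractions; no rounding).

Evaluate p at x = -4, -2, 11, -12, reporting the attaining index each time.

p(-4) = max(-3+0·(-4)=-3, 2+1·(-4)=-2, 2+2·(-4)=-6, -8+3·(-4)=-20, -2+4·(-4)=-18) = -2 (attained by i=1)
p(-2) = max(-3+0·(-2)=-3, 2+1·(-2)=0, 2+2·(-2)=-2, -8+3·(-2)=-14, -2+4·(-2)=-10) = 0 (attained by i=1)
p(11) = max(-3+0·11=-3, 2+1·11=13, 2+2·11=24, -8+3·11=25, -2+4·11=42) = 42 (attained by i=4)
p(-12) = max(-3+0·(-12)=-3, 2+1·(-12)=-10, 2+2·(-12)=-22, -8+3·(-12)=-44, -2+4·(-12)=-50) = -3 (attained by i=0)
Answer: p(-4) = -2; p(-2) = 0; p(11) = 42; p(-12) = -3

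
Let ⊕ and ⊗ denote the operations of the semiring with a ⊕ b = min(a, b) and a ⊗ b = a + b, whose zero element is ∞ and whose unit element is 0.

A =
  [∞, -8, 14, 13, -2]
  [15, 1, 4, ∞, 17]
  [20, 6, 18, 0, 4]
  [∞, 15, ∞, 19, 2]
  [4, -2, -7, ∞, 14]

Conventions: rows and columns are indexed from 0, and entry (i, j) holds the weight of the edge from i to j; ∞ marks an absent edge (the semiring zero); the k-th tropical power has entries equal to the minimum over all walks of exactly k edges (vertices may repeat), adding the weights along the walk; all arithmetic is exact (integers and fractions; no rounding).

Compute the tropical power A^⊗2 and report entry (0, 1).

A^⊗2:
  [2, -7, -9, 14, 9]
  [16, 2, 5, 4, 8]
  [8, 2, -3, 18, 2]
  [6, 0, -5, 38, 16]
  [13, -4, 2, -7, -3]
Key observation: the optimum is the walk 0->1->1, with weight (-8) + 1 = -7.
Optimal value attained by: walk 0->1->1.
Answer: (A^⊗2)[0][1] = -7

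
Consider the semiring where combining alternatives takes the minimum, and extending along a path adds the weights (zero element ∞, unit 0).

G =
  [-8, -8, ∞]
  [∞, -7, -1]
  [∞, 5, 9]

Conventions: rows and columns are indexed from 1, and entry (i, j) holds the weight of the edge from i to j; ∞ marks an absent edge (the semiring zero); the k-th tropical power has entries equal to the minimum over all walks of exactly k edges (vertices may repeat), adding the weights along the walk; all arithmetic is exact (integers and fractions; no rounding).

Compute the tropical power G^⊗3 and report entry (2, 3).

G^⊗2:
  [-16, -16, -9]
  [∞, -14, -8]
  [∞, -2, 4]
G^⊗3:
  [-24, -24, -17]
  [∞, -21, -15]
  [∞, -9, -3]
Key observation: the optimum is the walk 2->2->2->3, with weight (-7) + (-7) + (-1) = -15.
Optimal value attained by: walk 2->2->2->3.
Answer: (G^⊗3)[2][3] = -15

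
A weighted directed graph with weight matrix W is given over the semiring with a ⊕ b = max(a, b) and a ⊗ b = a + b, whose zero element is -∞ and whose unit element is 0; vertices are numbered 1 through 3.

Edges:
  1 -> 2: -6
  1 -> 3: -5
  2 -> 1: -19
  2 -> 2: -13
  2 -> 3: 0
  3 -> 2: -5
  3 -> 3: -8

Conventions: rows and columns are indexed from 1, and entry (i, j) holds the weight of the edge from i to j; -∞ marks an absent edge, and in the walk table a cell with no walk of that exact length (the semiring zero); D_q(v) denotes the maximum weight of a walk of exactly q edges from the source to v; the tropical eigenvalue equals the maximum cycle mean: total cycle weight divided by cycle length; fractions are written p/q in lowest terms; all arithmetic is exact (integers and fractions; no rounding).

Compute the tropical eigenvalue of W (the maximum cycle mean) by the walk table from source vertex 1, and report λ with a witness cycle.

q=0: [0, -∞, -∞]
q=1: [-∞, -6, -5]
q=2: [-25, -10, -6]
q=3: [-29, -11, -10]
Optimal cycle mean attained by: cycle 2->3->2, total 0 + (-5), length 2.
Answer: λ = -5/2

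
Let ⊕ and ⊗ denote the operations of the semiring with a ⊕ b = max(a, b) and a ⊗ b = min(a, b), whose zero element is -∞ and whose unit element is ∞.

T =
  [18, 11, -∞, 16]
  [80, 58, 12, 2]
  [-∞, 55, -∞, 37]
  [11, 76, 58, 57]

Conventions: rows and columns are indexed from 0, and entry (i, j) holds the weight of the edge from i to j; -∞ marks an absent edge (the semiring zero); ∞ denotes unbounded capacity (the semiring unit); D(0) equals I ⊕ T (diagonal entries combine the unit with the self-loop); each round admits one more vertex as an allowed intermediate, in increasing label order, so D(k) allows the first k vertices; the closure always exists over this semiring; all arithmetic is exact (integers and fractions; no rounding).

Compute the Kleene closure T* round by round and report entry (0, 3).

D(0):
  [∞, 11, -∞, 16]
  [80, ∞, 12, 2]
  [-∞, 55, ∞, 37]
  [11, 76, 58, ∞]
D(1):
  [∞, 11, -∞, 16]
  [80, ∞, 12, 16]
  [-∞, 55, ∞, 37]
  [11, 76, 58, ∞]
D(2):
  [∞, 11, 11, 16]
  [80, ∞, 12, 16]
  [55, 55, ∞, 37]
  [76, 76, 58, ∞]
D(3):
  [∞, 11, 11, 16]
  [80, ∞, 12, 16]
  [55, 55, ∞, 37]
  [76, 76, 58, ∞]
D(4):
  [∞, 16, 16, 16]
  [80, ∞, 16, 16]
  [55, 55, ∞, 37]
  [76, 76, 58, ∞]
Answer: T*[0][3] = 16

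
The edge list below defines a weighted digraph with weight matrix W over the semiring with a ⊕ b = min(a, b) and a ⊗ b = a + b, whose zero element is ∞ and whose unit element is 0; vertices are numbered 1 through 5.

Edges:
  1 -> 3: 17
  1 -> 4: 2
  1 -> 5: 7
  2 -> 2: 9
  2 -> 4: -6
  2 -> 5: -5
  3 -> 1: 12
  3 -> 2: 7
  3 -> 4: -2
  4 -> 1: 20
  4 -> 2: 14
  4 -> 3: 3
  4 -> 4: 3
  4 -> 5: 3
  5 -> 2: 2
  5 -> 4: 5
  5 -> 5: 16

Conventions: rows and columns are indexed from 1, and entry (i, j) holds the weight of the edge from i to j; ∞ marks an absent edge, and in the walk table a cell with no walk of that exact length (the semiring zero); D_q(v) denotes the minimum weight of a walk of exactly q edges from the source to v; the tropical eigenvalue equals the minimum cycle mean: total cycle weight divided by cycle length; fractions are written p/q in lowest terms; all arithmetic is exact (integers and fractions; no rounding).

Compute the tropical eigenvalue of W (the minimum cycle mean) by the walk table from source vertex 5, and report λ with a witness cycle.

q=0: [∞, ∞, ∞, ∞, 0]
q=1: [∞, 2, ∞, 5, 16]
q=2: [25, 11, 8, -4, -3]
q=3: [16, -1, -1, -1, -1]
q=4: [11, 1, 2, -7, -6]
q=5: [13, -4, -4, -5, -4]
Optimal cycle mean attained by: cycle 2->5->2, total (-5) + 2, length 2.
Answer: λ = -3/2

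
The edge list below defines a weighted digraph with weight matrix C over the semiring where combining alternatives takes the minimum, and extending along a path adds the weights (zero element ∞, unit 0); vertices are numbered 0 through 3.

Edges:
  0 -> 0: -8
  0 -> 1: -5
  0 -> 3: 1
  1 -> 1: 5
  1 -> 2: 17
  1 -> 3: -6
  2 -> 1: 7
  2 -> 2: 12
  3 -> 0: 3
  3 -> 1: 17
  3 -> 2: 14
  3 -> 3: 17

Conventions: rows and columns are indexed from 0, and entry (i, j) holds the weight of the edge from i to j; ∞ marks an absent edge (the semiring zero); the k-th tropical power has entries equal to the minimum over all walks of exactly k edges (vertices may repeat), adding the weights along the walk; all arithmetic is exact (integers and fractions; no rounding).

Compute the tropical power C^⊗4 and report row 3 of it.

C^⊗2:
  [-16, -13, 12, -11]
  [-3, 10, 8, -1]
  [∞, 12, 24, 1]
  [-5, -2, 26, 4]
C^⊗3:
  [-24, -21, 3, -19]
  [-11, -8, 13, -2]
  [4, 17, 15, 6]
  [-13, -10, 15, -8]
C^⊗4:
  [-32, -29, -5, -27]
  [-19, -16, 9, -14]
  [-4, -1, 20, 5]
  [-21, -18, 6, -16]
Answer: row 3 of C^⊗4 = [-21, -18, 6, -16]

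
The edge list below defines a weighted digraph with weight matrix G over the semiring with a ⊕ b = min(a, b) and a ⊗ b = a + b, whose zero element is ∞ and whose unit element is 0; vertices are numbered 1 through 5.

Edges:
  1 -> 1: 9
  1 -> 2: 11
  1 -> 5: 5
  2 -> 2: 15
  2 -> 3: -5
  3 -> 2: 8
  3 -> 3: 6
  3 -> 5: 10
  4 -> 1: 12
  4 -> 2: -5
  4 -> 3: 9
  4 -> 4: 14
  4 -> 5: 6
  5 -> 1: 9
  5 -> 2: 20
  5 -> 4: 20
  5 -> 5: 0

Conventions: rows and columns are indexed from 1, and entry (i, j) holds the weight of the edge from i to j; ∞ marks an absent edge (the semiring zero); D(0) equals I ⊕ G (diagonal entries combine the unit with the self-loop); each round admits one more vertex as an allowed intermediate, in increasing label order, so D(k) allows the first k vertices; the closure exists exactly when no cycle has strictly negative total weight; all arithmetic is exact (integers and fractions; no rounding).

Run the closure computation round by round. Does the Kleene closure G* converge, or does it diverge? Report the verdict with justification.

D(0):
  [0, 11, ∞, ∞, 5]
  [∞, 0, -5, ∞, ∞]
  [∞, 8, 0, ∞, 10]
  [12, -5, 9, 0, 6]
  [9, 20, ∞, 20, 0]
D(1):
  [0, 11, ∞, ∞, 5]
  [∞, 0, -5, ∞, ∞]
  [∞, 8, 0, ∞, 10]
  [12, -5, 9, 0, 6]
  [9, 20, ∞, 20, 0]
D(2):
  [0, 11, 6, ∞, 5]
  [∞, 0, -5, ∞, ∞]
  [∞, 8, 0, ∞, 10]
  [12, -5, -10, 0, 6]
  [9, 20, 15, 20, 0]
D(3):
  [0, 11, 6, ∞, 5]
  [∞, 0, -5, ∞, 5]
  [∞, 8, 0, ∞, 10]
  [12, -5, -10, 0, 0]
  [9, 20, 15, 20, 0]
D(4):
  [0, 11, 6, ∞, 5]
  [∞, 0, -5, ∞, 5]
  [∞, 8, 0, ∞, 10]
  [12, -5, -10, 0, 0]
  [9, 15, 10, 20, 0]
D(5):
  [0, 11, 6, 25, 5]
  [14, 0, -5, 25, 5]
  [19, 8, 0, 30, 10]
  [9, -5, -10, 0, 0]
  [9, 15, 10, 20, 0]
Key observation: every diagonal entry stays at the unit through all rounds, so no improving cycle exists.
Answer: CONVERGES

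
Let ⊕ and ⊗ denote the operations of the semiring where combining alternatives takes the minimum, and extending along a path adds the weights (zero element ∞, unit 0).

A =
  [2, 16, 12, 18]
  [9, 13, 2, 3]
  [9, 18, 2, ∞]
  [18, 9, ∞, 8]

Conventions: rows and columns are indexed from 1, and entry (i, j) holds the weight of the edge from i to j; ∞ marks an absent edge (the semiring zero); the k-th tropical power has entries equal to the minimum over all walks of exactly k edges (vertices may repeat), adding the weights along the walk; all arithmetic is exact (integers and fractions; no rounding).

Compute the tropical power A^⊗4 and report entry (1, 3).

A^⊗2:
  [4, 18, 14, 19]
  [11, 12, 4, 11]
  [11, 20, 4, 21]
  [18, 17, 11, 12]
A^⊗3:
  [6, 20, 16, 21]
  [13, 20, 6, 15]
  [13, 22, 6, 23]
  [20, 21, 13, 20]
A^⊗4:
  [8, 22, 18, 23]
  [15, 24, 8, 23]
  [15, 24, 8, 25]
  [22, 29, 15, 24]
Key observation: the optimum is the walk 1->1->1->1->3, with weight 2 + 2 + 2 + 12 = 18.
Optimal value attained by: walk 1->1->1->1->3.
Answer: (A^⊗4)[1][3] = 18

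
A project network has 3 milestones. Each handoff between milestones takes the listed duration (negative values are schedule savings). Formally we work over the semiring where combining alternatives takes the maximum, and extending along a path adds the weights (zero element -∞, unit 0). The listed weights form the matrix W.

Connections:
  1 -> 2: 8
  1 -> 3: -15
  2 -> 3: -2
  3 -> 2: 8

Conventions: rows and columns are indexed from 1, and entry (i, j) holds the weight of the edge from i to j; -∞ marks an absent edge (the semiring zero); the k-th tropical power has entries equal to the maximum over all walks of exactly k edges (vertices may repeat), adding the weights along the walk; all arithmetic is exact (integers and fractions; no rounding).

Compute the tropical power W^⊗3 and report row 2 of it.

W^⊗2:
  [-∞, -7, 6]
  [-∞, 6, -∞]
  [-∞, -∞, 6]
W^⊗3:
  [-∞, 14, -9]
  [-∞, -∞, 4]
  [-∞, 14, -∞]
Answer: row 2 of W^⊗3 = [-∞, -∞, 4]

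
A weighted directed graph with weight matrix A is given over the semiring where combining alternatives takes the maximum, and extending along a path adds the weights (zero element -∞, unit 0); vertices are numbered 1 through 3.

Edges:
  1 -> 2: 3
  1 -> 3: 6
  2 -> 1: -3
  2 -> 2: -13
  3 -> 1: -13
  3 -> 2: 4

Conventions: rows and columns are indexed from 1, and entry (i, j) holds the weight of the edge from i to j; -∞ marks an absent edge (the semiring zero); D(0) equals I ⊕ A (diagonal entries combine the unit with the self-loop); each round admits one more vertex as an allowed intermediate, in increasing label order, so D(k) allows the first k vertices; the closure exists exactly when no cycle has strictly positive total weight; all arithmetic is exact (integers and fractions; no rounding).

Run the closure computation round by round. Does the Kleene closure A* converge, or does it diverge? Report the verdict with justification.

D(0):
  [0, 3, 6]
  [-3, 0, -∞]
  [-13, 4, 0]
D(1):
  [0, 3, 6]
  [-3, 0, 3]
  [-13, 4, 0]
Detection: at round 2, diagonal entry (3, 3) turns strictly positive.
Key observation: the cycle 3->2->1->3 has total weight 4 + (-3) + 6, which is strictly positive.
Answer: DIVERGES — positive cycle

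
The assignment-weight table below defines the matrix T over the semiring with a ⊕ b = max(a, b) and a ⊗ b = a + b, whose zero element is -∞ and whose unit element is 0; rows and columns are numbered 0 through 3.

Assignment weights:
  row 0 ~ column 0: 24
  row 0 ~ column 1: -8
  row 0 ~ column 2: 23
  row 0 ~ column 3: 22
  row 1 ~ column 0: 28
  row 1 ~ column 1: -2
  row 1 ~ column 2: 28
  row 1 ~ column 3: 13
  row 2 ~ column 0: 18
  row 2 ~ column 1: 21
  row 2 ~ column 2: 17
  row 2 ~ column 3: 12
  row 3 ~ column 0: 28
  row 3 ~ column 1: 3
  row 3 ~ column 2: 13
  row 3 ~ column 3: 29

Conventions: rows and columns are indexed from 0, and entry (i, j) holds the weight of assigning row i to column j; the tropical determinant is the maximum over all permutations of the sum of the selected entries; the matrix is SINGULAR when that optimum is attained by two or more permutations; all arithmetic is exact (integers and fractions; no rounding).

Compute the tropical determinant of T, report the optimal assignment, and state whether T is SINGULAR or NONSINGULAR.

σ = (0, 1, 2, 3): 24 + (-2) + 17 + 29 = 68
σ = (0, 1, 3, 2): 24 + (-2) + 12 + 13 = 47
σ = (0, 2, 1, 3): 24 + 28 + 21 + 29 = 102
σ = (0, 2, 3, 1): 24 + 28 + 12 + 3 = 67
σ = (0, 3, 1, 2): 24 + 13 + 21 + 13 = 71
σ = (0, 3, 2, 1): 24 + 13 + 17 + 3 = 57
σ = (1, 0, 2, 3): (-8) + 28 + 17 + 29 = 66
σ = (1, 0, 3, 2): (-8) + 28 + 12 + 13 = 45
σ = (1, 2, 0, 3): (-8) + 28 + 18 + 29 = 67
σ = (1, 2, 3, 0): (-8) + 28 + 12 + 28 = 60
σ = (1, 3, 0, 2): (-8) + 13 + 18 + 13 = 36
σ = (1, 3, 2, 0): (-8) + 13 + 17 + 28 = 50
σ = (2, 0, 1, 3): 23 + 28 + 21 + 29 = 101
σ = (2, 0, 3, 1): 23 + 28 + 12 + 3 = 66
σ = (2, 1, 0, 3): 23 + (-2) + 18 + 29 = 68
σ = (2, 1, 3, 0): 23 + (-2) + 12 + 28 = 61
σ = (2, 3, 0, 1): 23 + 13 + 18 + 3 = 57
σ = (2, 3, 1, 0): 23 + 13 + 21 + 28 = 85
σ = (3, 0, 1, 2): 22 + 28 + 21 + 13 = 84
σ = (3, 0, 2, 1): 22 + 28 + 17 + 3 = 70
σ = (3, 1, 0, 2): 22 + (-2) + 18 + 13 = 51
σ = (3, 1, 2, 0): 22 + (-2) + 17 + 28 = 65
σ = (3, 2, 0, 1): 22 + 28 + 18 + 3 = 71
σ = (3, 2, 1, 0): 22 + 28 + 21 + 28 = 99
Optimal value attained by: σ = (0, 2, 1, 3).
Answer: det⊕(T) = 102; verdict: NONSINGULAR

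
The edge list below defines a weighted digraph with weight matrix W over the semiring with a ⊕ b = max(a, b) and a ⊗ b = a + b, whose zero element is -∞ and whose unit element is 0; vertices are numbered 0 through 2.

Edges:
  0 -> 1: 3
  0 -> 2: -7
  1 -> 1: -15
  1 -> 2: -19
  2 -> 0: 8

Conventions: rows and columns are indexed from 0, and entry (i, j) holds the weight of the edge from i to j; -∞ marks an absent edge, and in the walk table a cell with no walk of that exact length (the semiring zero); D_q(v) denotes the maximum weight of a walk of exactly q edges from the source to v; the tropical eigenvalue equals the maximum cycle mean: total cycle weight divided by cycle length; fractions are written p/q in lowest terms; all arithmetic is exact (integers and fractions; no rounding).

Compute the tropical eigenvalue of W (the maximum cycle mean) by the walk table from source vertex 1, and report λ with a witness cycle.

q=0: [-∞, 0, -∞]
q=1: [-∞, -15, -19]
q=2: [-11, -30, -34]
q=3: [-26, -8, -18]
Optimal cycle mean attained by: cycle 0->2->0, total (-7) + 8, length 2.
Answer: λ = 1/2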